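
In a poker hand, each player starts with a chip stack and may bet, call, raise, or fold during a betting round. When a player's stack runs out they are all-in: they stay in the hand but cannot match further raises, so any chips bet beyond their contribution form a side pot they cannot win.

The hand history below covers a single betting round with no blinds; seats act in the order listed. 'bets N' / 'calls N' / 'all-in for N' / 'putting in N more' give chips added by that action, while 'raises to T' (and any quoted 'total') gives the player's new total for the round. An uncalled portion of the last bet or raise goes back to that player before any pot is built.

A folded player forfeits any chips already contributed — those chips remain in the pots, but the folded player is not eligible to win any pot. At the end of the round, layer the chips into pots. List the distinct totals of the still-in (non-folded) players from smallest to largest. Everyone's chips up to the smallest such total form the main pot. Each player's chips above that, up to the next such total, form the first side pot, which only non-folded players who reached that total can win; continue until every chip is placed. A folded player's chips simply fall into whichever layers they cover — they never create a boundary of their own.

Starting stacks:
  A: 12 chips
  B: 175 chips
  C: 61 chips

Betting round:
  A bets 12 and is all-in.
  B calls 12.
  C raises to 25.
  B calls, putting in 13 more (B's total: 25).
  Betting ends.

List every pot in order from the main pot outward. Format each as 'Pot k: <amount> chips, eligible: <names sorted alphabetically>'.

Contributions: A=12, B=25, C=25
Pot levels (distinct totals of non-folded players): 12, 25
Layer 1-12: 12 each from A, B, C = 12*3 = 36 chips; eligible A, B, C
Layer 13-25: 13 each from B, C = 13*2 = 26 chips; eligible B, C

Pot 1: 36 chips, eligible: A, B, C
Pot 2: 26 chips, eligible: B, C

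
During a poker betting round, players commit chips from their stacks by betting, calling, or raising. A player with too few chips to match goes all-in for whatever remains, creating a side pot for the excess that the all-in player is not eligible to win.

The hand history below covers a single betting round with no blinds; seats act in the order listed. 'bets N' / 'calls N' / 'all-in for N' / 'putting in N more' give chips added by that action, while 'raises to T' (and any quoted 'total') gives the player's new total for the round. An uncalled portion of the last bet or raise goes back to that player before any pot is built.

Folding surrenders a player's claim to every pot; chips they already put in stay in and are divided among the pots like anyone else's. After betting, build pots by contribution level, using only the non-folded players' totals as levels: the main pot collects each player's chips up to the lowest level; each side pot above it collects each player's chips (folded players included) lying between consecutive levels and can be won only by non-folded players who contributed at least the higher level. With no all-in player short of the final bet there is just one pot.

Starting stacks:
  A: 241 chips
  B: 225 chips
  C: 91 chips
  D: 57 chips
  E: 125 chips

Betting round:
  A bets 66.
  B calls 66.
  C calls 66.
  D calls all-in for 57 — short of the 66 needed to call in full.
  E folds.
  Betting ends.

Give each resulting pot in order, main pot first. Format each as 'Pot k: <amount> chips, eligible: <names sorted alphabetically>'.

Pot 1: 228 chips, eligible: A, B, C, D
Pot 2: 27 chips, eligible: A, B, C

Derivation:
Contributions: A=66, B=66, C=66, D=57
Folded: E
Pot levels (distinct totals of non-folded players): 57, 66
Layer 1-57: 57 each from A, B, C, D = 57*4 = 228 chips; eligible A, B, C, D
Layer 58-66: 9 each from A, B, C = 9*3 = 27 chips; eligible A, B, C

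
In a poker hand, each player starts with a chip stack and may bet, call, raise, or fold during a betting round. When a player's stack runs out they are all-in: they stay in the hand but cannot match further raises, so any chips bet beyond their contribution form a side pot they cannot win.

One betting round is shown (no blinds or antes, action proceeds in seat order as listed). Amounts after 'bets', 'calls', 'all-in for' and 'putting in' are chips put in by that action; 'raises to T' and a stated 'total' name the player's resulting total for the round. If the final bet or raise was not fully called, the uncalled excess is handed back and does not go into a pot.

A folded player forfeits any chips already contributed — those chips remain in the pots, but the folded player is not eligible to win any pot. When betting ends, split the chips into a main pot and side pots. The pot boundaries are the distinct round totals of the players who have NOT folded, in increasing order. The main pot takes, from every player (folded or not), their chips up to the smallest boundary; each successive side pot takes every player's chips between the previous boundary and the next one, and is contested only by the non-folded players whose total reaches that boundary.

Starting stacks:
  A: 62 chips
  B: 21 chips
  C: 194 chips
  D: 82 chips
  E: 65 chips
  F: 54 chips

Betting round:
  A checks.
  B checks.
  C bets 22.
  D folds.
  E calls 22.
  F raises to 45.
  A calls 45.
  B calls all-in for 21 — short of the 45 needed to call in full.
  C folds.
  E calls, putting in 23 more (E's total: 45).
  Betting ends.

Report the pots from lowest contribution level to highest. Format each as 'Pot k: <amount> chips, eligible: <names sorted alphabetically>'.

Pot 1: 105 chips, eligible: A, B, E, F
Pot 2: 73 chips, eligible: A, E, F

Derivation:
Contributions: A=45, B=21, C=22, E=45, F=45
Folded: C, D
Pot levels (distinct totals of non-folded players): 21, 45
Layer 1-21: 21 each from A, B, C, E, F = 21*5 = 105 chips; eligible A, B, E, F
Layer 22-45: A 24 + C 1 + E 24 + F 24 = 73 chips; eligible A, E, F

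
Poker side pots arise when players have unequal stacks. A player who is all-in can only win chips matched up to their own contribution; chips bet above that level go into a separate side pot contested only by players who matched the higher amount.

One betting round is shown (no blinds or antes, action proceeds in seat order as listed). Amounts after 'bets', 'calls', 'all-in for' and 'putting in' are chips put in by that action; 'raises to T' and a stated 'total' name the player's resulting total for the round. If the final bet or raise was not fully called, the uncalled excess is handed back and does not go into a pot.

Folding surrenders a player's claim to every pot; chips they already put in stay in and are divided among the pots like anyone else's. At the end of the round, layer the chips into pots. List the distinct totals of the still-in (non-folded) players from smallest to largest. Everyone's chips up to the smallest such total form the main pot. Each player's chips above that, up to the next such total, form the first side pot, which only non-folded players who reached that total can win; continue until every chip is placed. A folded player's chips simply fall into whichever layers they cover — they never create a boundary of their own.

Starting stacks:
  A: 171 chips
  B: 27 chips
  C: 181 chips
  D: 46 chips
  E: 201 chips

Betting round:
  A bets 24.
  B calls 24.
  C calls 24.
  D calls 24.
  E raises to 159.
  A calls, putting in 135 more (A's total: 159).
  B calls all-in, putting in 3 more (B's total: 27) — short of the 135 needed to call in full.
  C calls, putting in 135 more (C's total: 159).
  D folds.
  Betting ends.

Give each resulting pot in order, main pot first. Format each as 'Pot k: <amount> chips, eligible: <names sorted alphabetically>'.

Pot 1: 132 chips, eligible: A, B, C, E
Pot 2: 396 chips, eligible: A, C, E

Derivation:
Contributions: A=159, B=27, C=159, D=24, E=159
Folded: D
Pot levels (distinct totals of non-folded players): 27, 159
Layer 1-27: A 27 + B 27 + C 27 + D 24 + E 27 = 132 chips; eligible A, B, C, E
Layer 28-159: 132 each from A, C, E = 132*3 = 396 chips; eligible A, C, E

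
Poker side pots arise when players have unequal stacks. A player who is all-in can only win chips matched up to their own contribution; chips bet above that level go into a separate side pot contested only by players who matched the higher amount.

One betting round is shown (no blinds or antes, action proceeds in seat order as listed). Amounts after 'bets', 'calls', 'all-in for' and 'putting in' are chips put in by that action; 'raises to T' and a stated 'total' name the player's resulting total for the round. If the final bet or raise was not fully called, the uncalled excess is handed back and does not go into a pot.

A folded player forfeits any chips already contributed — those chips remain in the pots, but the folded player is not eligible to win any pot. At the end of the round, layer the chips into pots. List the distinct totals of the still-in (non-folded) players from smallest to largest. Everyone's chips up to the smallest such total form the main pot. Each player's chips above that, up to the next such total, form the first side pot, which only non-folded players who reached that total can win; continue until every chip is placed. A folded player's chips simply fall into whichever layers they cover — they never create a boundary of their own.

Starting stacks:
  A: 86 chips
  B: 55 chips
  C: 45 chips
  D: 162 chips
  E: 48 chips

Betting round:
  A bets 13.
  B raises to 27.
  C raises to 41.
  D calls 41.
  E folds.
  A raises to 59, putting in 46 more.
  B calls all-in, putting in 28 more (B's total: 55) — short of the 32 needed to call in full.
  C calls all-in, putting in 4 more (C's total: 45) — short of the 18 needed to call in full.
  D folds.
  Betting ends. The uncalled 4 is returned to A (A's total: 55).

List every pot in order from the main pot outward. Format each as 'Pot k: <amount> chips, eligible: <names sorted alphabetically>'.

Contributions (after 4 returned to A): A=55, B=55, C=45, D=41
Folded: D, E
Pot levels (distinct totals of non-folded players): 45, 55
Layer 1-45: A 45 + B 45 + C 45 + D 41 = 176 chips; eligible A, B, C
Layer 46-55: 10 each from A, B = 10*2 = 20 chips; eligible A, B

Pot 1: 176 chips, eligible: A, B, C
Pot 2: 20 chips, eligible: A, B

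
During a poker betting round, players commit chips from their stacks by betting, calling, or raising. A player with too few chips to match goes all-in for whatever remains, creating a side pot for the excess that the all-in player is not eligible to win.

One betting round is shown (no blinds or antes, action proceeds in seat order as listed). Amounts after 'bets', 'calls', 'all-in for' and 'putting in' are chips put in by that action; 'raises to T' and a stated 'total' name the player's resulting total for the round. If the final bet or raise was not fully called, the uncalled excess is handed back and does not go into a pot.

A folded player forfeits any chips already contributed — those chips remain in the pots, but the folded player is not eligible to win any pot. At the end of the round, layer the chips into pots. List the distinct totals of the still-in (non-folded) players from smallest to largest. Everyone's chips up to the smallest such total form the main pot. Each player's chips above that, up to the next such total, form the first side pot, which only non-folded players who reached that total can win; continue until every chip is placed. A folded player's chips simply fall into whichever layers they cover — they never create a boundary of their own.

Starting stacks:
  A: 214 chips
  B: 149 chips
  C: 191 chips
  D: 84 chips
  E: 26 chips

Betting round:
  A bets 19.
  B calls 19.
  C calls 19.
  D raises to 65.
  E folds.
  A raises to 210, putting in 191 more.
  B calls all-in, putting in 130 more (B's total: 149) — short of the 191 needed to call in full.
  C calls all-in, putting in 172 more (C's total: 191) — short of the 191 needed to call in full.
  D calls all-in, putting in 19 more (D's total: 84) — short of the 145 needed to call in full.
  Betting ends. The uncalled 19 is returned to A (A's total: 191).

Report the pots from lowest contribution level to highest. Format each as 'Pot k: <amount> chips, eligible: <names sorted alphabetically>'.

Contributions (after 19 returned to A): A=191, B=149, C=191, D=84
Folded: E
Pot levels (distinct totals of non-folded players): 84, 149, 191
Layer 1-84: 84 each from A, B, C, D = 84*4 = 336 chips; eligible A, B, C, D
Layer 85-149: 65 each from A, B, C = 65*3 = 195 chips; eligible A, B, C
Layer 150-191: 42 each from A, C = 42*2 = 84 chips; eligible A, C

Pot 1: 336 chips, eligible: A, B, C, D
Pot 2: 195 chips, eligible: A, B, C
Pot 3: 84 chips, eligible: A, C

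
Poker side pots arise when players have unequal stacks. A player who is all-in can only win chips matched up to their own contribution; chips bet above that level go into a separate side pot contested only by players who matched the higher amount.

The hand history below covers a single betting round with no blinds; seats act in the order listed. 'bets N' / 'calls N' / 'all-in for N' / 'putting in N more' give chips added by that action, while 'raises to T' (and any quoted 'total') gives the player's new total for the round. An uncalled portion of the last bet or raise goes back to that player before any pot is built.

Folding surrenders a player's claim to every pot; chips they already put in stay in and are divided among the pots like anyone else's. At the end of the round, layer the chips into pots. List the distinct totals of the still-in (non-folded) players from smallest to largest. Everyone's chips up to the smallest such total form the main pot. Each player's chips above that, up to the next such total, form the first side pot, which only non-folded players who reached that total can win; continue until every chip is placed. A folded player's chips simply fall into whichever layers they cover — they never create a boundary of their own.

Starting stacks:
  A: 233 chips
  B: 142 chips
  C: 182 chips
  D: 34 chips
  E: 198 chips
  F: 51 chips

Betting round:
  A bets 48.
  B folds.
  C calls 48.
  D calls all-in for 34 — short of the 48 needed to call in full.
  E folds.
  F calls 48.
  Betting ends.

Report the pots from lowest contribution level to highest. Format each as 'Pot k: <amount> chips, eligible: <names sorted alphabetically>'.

Pot 1: 136 chips, eligible: A, C, D, F
Pot 2: 42 chips, eligible: A, C, F

Derivation:
Contributions: A=48, C=48, D=34, F=48
Folded: B, E
Pot levels (distinct totals of non-folded players): 34, 48
Layer 1-34: 34 each from A, C, D, F = 34*4 = 136 chips; eligible A, C, D, F
Layer 35-48: 14 each from A, C, F = 14*3 = 42 chips; eligible A, C, F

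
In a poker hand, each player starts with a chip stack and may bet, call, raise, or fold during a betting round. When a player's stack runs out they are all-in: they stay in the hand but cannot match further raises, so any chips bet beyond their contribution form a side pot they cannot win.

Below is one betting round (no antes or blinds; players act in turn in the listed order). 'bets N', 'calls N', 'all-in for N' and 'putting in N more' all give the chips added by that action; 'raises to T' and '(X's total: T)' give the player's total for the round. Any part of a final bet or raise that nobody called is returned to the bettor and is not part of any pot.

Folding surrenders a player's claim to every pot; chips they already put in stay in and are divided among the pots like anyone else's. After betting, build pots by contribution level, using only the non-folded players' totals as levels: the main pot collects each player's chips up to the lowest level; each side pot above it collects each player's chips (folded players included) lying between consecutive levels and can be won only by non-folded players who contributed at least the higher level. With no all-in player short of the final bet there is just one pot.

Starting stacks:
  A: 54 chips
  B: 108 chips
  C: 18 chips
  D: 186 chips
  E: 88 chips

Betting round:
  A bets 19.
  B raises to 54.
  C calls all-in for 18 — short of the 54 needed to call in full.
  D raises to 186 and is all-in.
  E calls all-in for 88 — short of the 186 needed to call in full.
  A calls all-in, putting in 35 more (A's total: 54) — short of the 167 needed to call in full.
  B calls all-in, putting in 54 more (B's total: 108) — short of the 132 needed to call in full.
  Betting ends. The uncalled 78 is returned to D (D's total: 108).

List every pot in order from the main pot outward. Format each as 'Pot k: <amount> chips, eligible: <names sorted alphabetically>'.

Contributions (after 78 returned to D): A=54, B=108, C=18, D=108, E=88
Pot levels (distinct totals of non-folded players): 18, 54, 88, 108
Layer 1-18: 18 each from A, B, C, D, E = 18*5 = 90 chips; eligible A, B, C, D, E
Layer 19-54: 36 each from A, B, D, E = 36*4 = 144 chips; eligible A, B, D, E
Layer 55-88: 34 each from B, D, E = 34*3 = 102 chips; eligible B, D, E
Layer 89-108: 20 each from B, D = 20*2 = 40 chips; eligible B, D

Pot 1: 90 chips, eligible: A, B, C, D, E
Pot 2: 144 chips, eligible: A, B, D, E
Pot 3: 102 chips, eligible: B, D, E
Pot 4: 40 chips, eligible: B, D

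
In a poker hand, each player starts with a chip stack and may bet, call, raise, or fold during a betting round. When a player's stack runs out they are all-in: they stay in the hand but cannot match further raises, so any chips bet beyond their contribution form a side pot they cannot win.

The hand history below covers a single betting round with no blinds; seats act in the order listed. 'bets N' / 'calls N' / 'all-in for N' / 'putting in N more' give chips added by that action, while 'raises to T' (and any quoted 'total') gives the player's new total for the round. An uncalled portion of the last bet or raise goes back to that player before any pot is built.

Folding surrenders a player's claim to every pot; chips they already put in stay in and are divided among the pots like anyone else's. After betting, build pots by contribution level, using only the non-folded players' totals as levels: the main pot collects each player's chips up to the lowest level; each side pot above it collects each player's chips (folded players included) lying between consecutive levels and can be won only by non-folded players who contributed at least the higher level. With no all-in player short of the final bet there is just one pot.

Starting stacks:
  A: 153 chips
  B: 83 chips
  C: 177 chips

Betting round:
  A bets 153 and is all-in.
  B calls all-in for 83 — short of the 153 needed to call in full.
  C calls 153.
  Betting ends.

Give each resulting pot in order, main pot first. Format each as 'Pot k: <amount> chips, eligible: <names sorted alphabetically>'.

Contributions: A=153, B=83, C=153
Pot levels (distinct totals of non-folded players): 83, 153
Layer 1-83: 83 each from A, B, C = 83*3 = 249 chips; eligible A, B, C
Layer 84-153: 70 each from A, C = 70*2 = 140 chips; eligible A, C

Pot 1: 249 chips, eligible: A, B, C
Pot 2: 140 chips, eligible: A, C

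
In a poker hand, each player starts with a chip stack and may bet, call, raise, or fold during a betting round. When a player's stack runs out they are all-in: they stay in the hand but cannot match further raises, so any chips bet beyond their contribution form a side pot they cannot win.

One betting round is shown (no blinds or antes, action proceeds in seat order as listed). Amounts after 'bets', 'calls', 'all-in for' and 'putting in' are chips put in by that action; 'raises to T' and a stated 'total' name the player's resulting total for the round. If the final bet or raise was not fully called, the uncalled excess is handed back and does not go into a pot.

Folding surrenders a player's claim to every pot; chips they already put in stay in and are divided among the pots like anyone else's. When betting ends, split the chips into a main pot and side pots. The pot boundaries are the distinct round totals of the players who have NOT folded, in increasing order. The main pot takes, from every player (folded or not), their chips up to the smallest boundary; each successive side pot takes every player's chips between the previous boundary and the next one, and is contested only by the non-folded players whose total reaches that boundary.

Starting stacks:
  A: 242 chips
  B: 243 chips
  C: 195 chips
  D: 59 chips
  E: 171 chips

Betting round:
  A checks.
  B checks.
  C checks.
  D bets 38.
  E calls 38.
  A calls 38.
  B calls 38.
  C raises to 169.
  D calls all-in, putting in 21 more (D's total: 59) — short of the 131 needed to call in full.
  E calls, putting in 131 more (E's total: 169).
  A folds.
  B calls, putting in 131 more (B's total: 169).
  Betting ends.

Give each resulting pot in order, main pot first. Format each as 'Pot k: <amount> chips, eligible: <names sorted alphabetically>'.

Pot 1: 274 chips, eligible: B, C, D, E
Pot 2: 330 chips, eligible: B, C, E

Derivation:
Contributions: A=38, B=169, C=169, D=59, E=169
Folded: A
Pot levels (distinct totals of non-folded players): 59, 169
Layer 1-59: A 38 + B 59 + C 59 + D 59 + E 59 = 274 chips; eligible B, C, D, E
Layer 60-169: 110 each from B, C, E = 110*3 = 330 chips; eligible B, C, E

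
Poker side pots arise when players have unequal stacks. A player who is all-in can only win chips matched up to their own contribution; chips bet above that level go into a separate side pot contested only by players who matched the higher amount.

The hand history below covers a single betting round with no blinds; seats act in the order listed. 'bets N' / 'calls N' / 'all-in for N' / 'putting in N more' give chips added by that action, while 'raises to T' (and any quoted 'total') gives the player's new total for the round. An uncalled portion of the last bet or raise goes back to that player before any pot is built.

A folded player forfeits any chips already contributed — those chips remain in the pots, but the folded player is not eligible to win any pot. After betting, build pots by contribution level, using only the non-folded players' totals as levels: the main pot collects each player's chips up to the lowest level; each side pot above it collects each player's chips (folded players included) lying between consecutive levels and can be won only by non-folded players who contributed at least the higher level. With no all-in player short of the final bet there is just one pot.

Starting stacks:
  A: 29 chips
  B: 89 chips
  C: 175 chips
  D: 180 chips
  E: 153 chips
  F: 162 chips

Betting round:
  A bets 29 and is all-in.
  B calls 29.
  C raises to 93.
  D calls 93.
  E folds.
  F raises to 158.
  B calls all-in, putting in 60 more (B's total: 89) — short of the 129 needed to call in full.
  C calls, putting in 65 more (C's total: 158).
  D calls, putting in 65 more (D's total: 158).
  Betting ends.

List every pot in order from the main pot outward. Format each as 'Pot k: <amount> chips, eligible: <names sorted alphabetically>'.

Pot 1: 145 chips, eligible: A, B, C, D, F
Pot 2: 240 chips, eligible: B, C, D, F
Pot 3: 207 chips, eligible: C, D, F

Derivation:
Contributions: A=29, B=89, C=158, D=158, F=158
Folded: E
Pot levels (distinct totals of non-folded players): 29, 89, 158
Layer 1-29: 29 each from A, B, C, D, F = 29*5 = 145 chips; eligible A, B, C, D, F
Layer 30-89: 60 each from B, C, D, F = 60*4 = 240 chips; eligible B, C, D, F
Layer 90-158: 69 each from C, D, F = 69*3 = 207 chips; eligible C, D, F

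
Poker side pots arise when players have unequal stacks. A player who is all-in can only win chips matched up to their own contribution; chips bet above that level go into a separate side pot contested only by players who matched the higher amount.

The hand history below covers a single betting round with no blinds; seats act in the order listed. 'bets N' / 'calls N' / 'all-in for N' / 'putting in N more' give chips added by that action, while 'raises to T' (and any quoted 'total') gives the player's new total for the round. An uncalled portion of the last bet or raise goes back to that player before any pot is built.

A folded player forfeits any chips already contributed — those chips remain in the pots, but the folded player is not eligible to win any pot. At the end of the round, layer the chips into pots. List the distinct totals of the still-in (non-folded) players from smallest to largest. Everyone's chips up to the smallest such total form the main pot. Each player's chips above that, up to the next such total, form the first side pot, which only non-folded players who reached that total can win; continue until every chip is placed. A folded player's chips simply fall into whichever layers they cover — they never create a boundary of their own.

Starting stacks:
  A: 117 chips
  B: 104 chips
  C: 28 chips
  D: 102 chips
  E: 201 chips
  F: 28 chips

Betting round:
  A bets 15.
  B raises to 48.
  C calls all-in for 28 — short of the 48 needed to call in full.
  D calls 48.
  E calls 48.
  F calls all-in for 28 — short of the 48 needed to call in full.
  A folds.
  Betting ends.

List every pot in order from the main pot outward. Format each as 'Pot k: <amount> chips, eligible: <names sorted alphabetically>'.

Contributions: A=15, B=48, C=28, D=48, E=48, F=28
Folded: A
Pot levels (distinct totals of non-folded players): 28, 48
Layer 1-28: A 15 + B 28 + C 28 + D 28 + E 28 + F 28 = 155 chips; eligible B, C, D, E, F
Layer 29-48: 20 each from B, D, E = 20*3 = 60 chips; eligible B, D, E

Pot 1: 155 chips, eligible: B, C, D, E, F
Pot 2: 60 chips, eligible: B, D, E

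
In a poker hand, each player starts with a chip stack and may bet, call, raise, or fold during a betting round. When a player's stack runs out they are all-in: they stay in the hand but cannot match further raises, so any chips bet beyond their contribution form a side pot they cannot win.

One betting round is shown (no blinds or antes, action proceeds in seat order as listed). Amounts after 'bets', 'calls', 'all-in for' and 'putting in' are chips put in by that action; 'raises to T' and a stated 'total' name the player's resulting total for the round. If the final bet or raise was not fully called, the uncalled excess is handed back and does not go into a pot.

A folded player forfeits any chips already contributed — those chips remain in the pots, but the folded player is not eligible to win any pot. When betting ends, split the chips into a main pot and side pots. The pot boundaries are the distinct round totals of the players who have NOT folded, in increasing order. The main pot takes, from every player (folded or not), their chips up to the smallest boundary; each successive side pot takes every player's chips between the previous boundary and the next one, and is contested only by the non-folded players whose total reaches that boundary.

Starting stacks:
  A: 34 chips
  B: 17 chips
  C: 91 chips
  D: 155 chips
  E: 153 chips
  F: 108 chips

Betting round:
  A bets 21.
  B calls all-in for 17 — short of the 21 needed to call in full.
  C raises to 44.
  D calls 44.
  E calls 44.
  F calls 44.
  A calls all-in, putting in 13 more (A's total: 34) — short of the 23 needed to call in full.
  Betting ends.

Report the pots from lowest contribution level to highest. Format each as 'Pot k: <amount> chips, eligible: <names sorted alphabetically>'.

Contributions: A=34, B=17, C=44, D=44, E=44, F=44
Pot levels (distinct totals of non-folded players): 17, 34, 44
Layer 1-17: 17 each from A, B, C, D, E, F = 17*6 = 102 chips; eligible A, B, C, D, E, F
Layer 18-34: 17 each from A, C, D, E, F = 17*5 = 85 chips; eligible A, C, D, E, F
Layer 35-44: 10 each from C, D, E, F = 10*4 = 40 chips; eligible C, D, E, F

Pot 1: 102 chips, eligible: A, B, C, D, E, F
Pot 2: 85 chips, eligible: A, C, D, E, F
Pot 3: 40 chips, eligible: C, D, E, F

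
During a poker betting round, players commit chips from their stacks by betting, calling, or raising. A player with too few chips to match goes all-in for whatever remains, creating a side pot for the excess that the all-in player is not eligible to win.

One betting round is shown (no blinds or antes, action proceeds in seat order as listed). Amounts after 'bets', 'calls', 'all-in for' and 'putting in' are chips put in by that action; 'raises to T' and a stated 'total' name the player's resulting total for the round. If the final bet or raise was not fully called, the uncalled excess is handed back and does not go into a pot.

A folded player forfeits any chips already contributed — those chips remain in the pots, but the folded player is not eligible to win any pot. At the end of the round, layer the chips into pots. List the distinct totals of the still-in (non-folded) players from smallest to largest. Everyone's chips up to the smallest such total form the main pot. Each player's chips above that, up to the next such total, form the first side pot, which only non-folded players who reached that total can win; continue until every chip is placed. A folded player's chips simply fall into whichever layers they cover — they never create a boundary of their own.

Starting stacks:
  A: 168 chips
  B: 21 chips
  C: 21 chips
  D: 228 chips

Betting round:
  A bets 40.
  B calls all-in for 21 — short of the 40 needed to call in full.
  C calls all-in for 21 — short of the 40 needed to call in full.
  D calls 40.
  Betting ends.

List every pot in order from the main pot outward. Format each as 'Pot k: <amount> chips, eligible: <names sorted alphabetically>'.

Pot 1: 84 chips, eligible: A, B, C, D
Pot 2: 38 chips, eligible: A, D

Derivation:
Contributions: A=40, B=21, C=21, D=40
Pot levels (distinct totals of non-folded players): 21, 40
Layer 1-21: 21 each from A, B, C, D = 21*4 = 84 chips; eligible A, B, C, D
Layer 22-40: 19 each from A, D = 19*2 = 38 chips; eligible A, D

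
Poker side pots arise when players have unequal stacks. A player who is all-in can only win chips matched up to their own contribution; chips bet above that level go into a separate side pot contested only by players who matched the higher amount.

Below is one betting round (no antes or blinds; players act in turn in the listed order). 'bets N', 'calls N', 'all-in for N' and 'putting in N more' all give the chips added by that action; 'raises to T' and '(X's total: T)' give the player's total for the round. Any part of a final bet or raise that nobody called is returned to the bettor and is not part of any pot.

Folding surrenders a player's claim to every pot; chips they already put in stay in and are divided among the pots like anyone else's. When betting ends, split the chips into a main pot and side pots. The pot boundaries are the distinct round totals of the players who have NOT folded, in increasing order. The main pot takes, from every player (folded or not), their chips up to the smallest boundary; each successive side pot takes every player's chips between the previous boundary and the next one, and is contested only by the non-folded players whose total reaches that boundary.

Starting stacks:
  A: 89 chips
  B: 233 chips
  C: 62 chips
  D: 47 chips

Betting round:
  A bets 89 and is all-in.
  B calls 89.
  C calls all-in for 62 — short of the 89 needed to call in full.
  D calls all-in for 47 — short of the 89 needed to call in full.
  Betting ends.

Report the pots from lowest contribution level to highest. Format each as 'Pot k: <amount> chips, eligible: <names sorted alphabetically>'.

Pot 1: 188 chips, eligible: A, B, C, D
Pot 2: 45 chips, eligible: A, B, C
Pot 3: 54 chips, eligible: A, B

Derivation:
Contributions: A=89, B=89, C=62, D=47
Pot levels (distinct totals of non-folded players): 47, 62, 89
Layer 1-47: 47 each from A, B, C, D = 47*4 = 188 chips; eligible A, B, C, D
Layer 48-62: 15 each from A, B, C = 15*3 = 45 chips; eligible A, B, C
Layer 63-89: 27 each from A, B = 27*2 = 54 chips; eligible A, B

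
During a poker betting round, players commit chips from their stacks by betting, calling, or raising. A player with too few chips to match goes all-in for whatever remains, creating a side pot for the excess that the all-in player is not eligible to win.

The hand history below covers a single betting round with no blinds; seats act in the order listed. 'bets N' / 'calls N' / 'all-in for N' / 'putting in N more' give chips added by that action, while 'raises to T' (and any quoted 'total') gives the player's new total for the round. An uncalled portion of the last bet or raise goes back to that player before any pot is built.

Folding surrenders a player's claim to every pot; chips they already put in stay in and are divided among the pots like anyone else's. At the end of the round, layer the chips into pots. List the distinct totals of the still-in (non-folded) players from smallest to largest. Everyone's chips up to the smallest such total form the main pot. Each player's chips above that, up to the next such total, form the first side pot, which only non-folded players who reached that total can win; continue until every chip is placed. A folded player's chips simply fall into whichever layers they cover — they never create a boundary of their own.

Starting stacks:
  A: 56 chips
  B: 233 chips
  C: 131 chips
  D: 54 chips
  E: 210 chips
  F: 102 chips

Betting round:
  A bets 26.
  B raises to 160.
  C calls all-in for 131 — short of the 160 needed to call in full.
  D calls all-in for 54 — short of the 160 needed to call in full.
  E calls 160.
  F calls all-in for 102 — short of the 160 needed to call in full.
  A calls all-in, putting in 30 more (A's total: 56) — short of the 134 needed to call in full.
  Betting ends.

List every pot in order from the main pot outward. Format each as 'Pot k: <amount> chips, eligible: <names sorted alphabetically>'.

Contributions: A=56, B=160, C=131, D=54, E=160, F=102
Pot levels (distinct totals of non-folded players): 54, 56, 102, 131, 160
Layer 1-54: 54 each from A, B, C, D, E, F = 54*6 = 324 chips; eligible A, B, C, D, E, F
Layer 55-56: 2 each from A, B, C, E, F = 2*5 = 10 chips; eligible A, B, C, E, F
Layer 57-102: 46 each from B, C, E, F = 46*4 = 184 chips; eligible B, C, E, F
Layer 103-131: 29 each from B, C, E = 29*3 = 87 chips; eligible B, C, E
Layer 132-160: 29 each from B, E = 29*2 = 58 chips; eligible B, E

Pot 1: 324 chips, eligible: A, B, C, D, E, F
Pot 2: 10 chips, eligible: A, B, C, E, F
Pot 3: 184 chips, eligible: B, C, E, F
Pot 4: 87 chips, eligible: B, C, E
Pot 5: 58 chips, eligible: B, E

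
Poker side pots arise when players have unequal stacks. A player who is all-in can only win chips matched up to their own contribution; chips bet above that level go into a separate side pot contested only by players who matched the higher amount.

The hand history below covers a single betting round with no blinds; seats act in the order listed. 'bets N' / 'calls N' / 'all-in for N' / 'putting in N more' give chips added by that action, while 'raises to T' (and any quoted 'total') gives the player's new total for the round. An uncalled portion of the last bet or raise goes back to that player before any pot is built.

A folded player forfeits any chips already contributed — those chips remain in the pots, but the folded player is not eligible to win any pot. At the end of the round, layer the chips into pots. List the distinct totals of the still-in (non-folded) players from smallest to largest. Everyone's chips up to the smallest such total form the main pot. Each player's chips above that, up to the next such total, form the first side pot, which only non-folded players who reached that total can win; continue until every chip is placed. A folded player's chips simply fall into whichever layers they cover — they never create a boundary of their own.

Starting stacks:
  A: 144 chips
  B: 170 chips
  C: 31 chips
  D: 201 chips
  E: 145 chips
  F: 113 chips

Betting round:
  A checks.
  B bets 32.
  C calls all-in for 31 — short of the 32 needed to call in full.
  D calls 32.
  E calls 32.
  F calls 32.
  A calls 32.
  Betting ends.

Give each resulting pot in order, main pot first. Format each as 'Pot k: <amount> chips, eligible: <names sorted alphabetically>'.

Contributions: A=32, B=32, C=31, D=32, E=32, F=32
Pot levels (distinct totals of non-folded players): 31, 32
Layer 1-31: 31 each from A, B, C, D, E, F = 31*6 = 186 chips; eligible A, B, C, D, E, F
Layer 32-32: 1 each from A, B, D, E, F = 1*5 = 5 chips; eligible A, B, D, E, F

Pot 1: 186 chips, eligible: A, B, C, D, E, F
Pot 2: 5 chips, eligible: A, B, D, E, F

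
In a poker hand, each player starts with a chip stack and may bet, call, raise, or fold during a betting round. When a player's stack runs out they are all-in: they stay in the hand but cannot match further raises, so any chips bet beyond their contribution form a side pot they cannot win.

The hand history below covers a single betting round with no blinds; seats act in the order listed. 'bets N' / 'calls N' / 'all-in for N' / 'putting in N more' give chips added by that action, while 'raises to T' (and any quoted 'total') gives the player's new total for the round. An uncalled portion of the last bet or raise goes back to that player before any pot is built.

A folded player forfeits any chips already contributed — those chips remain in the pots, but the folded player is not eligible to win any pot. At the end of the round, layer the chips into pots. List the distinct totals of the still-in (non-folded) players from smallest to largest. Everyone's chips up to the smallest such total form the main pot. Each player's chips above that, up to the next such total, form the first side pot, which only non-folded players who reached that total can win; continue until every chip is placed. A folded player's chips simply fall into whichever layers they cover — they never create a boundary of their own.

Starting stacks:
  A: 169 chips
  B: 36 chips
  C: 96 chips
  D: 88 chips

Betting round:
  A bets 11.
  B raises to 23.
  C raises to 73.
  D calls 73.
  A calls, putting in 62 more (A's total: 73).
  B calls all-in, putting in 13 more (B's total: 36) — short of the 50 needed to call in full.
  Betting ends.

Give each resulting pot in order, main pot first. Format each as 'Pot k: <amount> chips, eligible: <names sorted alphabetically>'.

Pot 1: 144 chips, eligible: A, B, C, D
Pot 2: 111 chips, eligible: A, C, D

Derivation:
Contributions: A=73, B=36, C=73, D=73
Pot levels (distinct totals of non-folded players): 36, 73
Layer 1-36: 36 each from A, B, C, D = 36*4 = 144 chips; eligible A, B, C, D
Layer 37-73: 37 each from A, C, D = 37*3 = 111 chips; eligible A, C, D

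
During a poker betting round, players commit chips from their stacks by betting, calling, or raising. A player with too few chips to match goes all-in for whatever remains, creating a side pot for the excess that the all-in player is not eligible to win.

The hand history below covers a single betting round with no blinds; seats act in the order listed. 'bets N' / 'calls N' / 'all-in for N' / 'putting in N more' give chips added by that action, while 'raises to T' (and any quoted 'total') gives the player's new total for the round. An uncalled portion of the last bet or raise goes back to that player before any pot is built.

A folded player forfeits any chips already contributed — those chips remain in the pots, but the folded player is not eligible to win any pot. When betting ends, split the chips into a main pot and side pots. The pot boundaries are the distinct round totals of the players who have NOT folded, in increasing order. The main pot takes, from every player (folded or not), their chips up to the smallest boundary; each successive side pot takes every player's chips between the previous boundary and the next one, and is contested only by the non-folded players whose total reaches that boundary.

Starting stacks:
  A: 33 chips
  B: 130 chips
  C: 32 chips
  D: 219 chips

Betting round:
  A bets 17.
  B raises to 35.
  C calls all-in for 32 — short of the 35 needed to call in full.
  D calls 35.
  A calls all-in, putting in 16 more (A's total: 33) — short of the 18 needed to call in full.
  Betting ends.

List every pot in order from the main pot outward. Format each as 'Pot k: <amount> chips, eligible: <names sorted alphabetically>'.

Pot 1: 128 chips, eligible: A, B, C, D
Pot 2: 3 chips, eligible: A, B, D
Pot 3: 4 chips, eligible: B, D

Derivation:
Contributions: A=33, B=35, C=32, D=35
Pot levels (distinct totals of non-folded players): 32, 33, 35
Layer 1-32: 32 each from A, B, C, D = 32*4 = 128 chips; eligible A, B, C, D
Layer 33-33: 1 each from A, B, D = 1*3 = 3 chips; eligible A, B, D
Layer 34-35: 2 each from B, D = 2*2 = 4 chips; eligible B, D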